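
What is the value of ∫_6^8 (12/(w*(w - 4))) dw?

Factor the denominator: w**2 - 4*w = w(w - 4).
Partial fractions: 12/(w*(w - 4)) = -3/w + 3/(w - 4).
An antiderivative is F(w) = -3*log(w) + 3*log(w - 4).
Then F(8) - F(6) = (-log(8)) - (-log(27)) = log(27/8).

log(27/8)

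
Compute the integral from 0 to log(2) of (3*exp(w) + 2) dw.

An antiderivative is F(w) = 2*w + 3*exp(w).
Then F(log(2)) - F(0) = (2*log(2) + 6) - (3) = log(4) + 3.

log(4) + 3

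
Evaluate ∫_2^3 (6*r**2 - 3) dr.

35

By the power rule, an antiderivative is F(r) = 2*r**3 - 3*r.
Then F(3) - F(2) = (45) - (10) = 35.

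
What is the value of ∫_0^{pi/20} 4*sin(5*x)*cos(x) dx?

Use the identity sin(5*x)cos(x) = [sin(6*x) + sin(4*x)]/2.
An antiderivative is F(x) = -cos(4*x)/2 - cos(6*x)/3.
Then F(pi/20) - F(0) = (-sqrt(5)/8 - sqrt(10 - 2*sqrt(5))/12 - 1/8) - (-5/6) = -sqrt(5)/8 - sqrt(10 - 2*sqrt(5))/12 + 17/24.

-sqrt(5)/8 - sqrt(10 - 2*sqrt(5))/12 + 17/24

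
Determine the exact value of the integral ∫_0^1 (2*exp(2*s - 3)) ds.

Let u = 2*s - 3, so du = 2 ds. When s = 0, u = -3; when s = 1, u = -1.
The integral becomes ∫ exp(u) du from -3 to -1, with antiderivative exp(u).
Back in s: F(s) = exp(2*s - 3).
Then F(1) - F(0) = (exp(-1)) - (exp(-3)) = -(1 - exp(2))*exp(-3).

-(1 - exp(2))*exp(-3)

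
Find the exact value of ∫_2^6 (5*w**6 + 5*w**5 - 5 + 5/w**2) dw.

By the power rule, an antiderivative is F(w) = 5*w**7/7 + 5*w**6/6 - 5*w - 5/w.
Then F(6) - F(2) = (10029745/42) - (5555/42) = 5012095/21.

5012095/21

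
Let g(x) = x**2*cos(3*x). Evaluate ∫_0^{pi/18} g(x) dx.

Integrate by parts twice (u = x^2, dv = cos(3*x) dx).
An antiderivative is F(x) = x**2*sin(3*x)/3 + 2*x*cos(3*x)/9 - 2*sin(3*x)/27.
Then F(pi/18) - F(0) = (-1/27 + pi**2/1944 + sqrt(3)*pi/162) - (0) = -1/27 + pi**2/1944 + sqrt(3)*pi/162.

-1/27 + pi**2/1944 + sqrt(3)*pi/162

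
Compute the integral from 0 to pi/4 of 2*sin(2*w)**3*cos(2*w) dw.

1/4

Let u = sin(2*w), so du = 2*cos(2*w) dw. When w = 0, u = 0; when w = pi/4, u = 1.
The integral becomes ∫ u**3 du from 0 to 1, with antiderivative u**4/4.
Back in w: F(w) = sin(2*w)**4/4.
Then F(pi/4) - F(0) = (1/4) - (0) = 1/4.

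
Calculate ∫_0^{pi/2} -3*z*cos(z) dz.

3 - 3*pi/2

Integrate by parts once (u = z, dv = -3*cos(z) dz).
An antiderivative is F(z) = -3*z*sin(z) - 3*cos(z).
Then F(pi/2) - F(0) = (-3*pi/2) - (-3) = 3 - 3*pi/2.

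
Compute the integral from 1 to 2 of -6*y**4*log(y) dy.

Integrate by parts once (u = ln y, dv = -6*y**4 dy).
An antiderivative is F(y) = -6*y**5*(5*log(y) - 1)/25.
Then F(2) - F(1) = (192/25 - 192*log(2)/5) - (6/25) = 186/25 - 192*log(2)/5.

186/25 - 192*log(2)/5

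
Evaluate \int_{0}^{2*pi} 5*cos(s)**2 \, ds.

Use the identity cos^2(s) = (1 + cos(2*s))/2.
An antiderivative is F(s) = 5*s/2 + 5*sin(2*s)/4.
Then F(2*pi) - F(0) = (5*pi) - (0) = 5*pi.

5*pi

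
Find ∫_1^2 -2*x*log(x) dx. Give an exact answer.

3/2 - log(16)

Integrate by parts once (u = ln x, dv = -2*x dx).
An antiderivative is F(x) = -x**2*(2*log(x) - 1)/2.
Then F(2) - F(1) = (2 - log(16)) - (1/2) = 3/2 - log(16).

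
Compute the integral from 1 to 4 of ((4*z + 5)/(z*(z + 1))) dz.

Factor the denominator: z**2 + z = (z + 1)z.
Partial fractions: (4*z + 5)/(z*(z + 1)) = -1/(z + 1) + 5/z.
An antiderivative is F(z) = 5*log(z) - log(z + 1).
Then F(4) - F(1) = (-log(5) + 10*log(2)) - (-log(2)) = -log(5) + 11*log(2).

-log(5) + 11*log(2)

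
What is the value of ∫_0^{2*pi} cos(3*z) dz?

An antiderivative is F(z) = sin(3*z)/3.
Then F(2*pi) - F(0) = (0) - (0) = 0.

0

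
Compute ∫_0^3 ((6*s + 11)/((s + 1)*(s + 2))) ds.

Factor the denominator: s**2 + 3*s + 2 = (s + 2)(s + 1).
Partial fractions: (6*s + 11)/((s + 1)*(s + 2)) = 1/(s + 2) + 5/(s + 1).
An antiderivative is F(s) = 5*log(s + 1) + log(s + 2).
Then F(3) - F(0) = (log(5) + 10*log(2)) - (log(2)) = log(5) + 9*log(2).

log(5) + 9*log(2)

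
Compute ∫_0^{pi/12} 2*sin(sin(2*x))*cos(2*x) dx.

1 - cos(1/2)

Let u = sin(2*x), so du = 2*cos(2*x) dx. When x = 0, u = 0; when x = pi/12, u = 1/2.
The integral becomes ∫ sin(u) du from 0 to 1/2, with antiderivative -cos(u).
Back in x: F(x) = -cos(sin(2*x)).
Then F(pi/12) - F(0) = (-cos(1/2)) - (-1) = 1 - cos(1/2).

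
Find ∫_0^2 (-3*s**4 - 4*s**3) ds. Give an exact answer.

By the power rule, an antiderivative is F(s) = -3*s**5/5 - s**4.
Then F(2) - F(0) = (-176/5) - (0) = -176/5.

-176/5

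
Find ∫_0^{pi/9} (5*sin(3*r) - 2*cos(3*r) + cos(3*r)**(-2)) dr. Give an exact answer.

5/6

An antiderivative is F(r) = -2*sin(3*r)/3 - 5*cos(3*r)/3 + tan(3*r)/3.
Then F(pi/9) - F(0) = (-5/6) - (-5/3) = 5/6.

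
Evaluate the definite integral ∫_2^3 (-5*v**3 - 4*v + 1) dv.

By the power rule, an antiderivative is F(v) = -5*v**4/4 - 2*v**2 + v.
Then F(3) - F(2) = (-465/4) - (-26) = -361/4.

-361/4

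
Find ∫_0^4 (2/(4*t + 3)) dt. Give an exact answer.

An antiderivative is F(t) = log(4*t + 3)/2.
Then F(4) - F(0) = (log(19)/2) - (log(3)/2) = -log(3)/2 + log(19)/2.

-log(3)/2 + log(19)/2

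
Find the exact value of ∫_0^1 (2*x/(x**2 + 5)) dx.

log(6/5)

Let u = x**2 + 5, so du = 2*x dx. When x = 0, u = 5; when x = 1, u = 6.
The integral becomes ∫ 1/u du from 5 to 6, with antiderivative log(u).
Back in x: F(x) = log(x**2 + 5).
Then F(1) - F(0) = (log(6)) - (log(5)) = log(6/5).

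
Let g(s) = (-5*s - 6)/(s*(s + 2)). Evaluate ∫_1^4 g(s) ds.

Factor the denominator: s**2 + 2*s = (s + 2)s.
Partial fractions: (-5*s - 6)/(s*(s + 2)) = -2/(s + 2) - 3/s.
An antiderivative is F(s) = -3*log(s) - 2*log(s + 2).
Then F(4) - F(1) = (-8*log(2) - 2*log(3)) - (-log(9)) = -8*log(2).

-8*log(2)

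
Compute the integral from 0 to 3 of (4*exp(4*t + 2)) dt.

Let u = 4*t + 2, so du = 4 dt. When t = 0, u = 2; when t = 3, u = 14.
The integral becomes ∫ exp(u) du from 2 to 14, with antiderivative exp(u).
Back in t: F(t) = exp(4*t + 2).
Then F(3) - F(0) = (exp(14)) - (exp(2)) = -exp(2) + exp(14).

-exp(2) + exp(14)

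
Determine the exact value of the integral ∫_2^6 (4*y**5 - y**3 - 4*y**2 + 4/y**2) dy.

91396/3

By the power rule, an antiderivative is F(y) = 2*y**6/3 - y**4/4 - 4*y**3/3 - 4/y.
Then F(6) - F(2) = (91474/3) - (26) = 91396/3.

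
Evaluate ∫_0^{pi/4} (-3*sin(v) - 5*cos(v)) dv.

-3 - sqrt(2)

An antiderivative is F(v) = -5*sin(v) + 3*cos(v).
Then F(pi/4) - F(0) = (-sqrt(2)) - (3) = -3 - sqrt(2).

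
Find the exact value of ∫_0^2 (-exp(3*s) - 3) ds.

-exp(6)/3 - 17/3

An antiderivative is F(s) = -exp(3*s)/3 - 3*s.
Then F(2) - F(0) = (-exp(6)/3 - 6) - (-1/3) = -exp(6)/3 - 17/3.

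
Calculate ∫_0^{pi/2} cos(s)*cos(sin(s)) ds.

sin(1)

Let u = sin(s), so du = cos(s) ds. When s = 0, u = 0; when s = pi/2, u = 1.
The integral becomes ∫ cos(u) du from 0 to 1, with antiderivative sin(u).
Back in s: F(s) = sin(sin(s)).
Then F(pi/2) - F(0) = (sin(1)) - (0) = sin(1).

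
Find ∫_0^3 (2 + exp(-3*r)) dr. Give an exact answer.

19/3 - exp(-9)/3

An antiderivative is F(r) = 2*r - exp(-3*r)/3.
Then F(3) - F(0) = (6 - exp(-9)/3) - (-1/3) = 19/3 - exp(-9)/3.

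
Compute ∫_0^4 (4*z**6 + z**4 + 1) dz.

334988/35

By the power rule, an antiderivative is F(z) = 4*z**7/7 + z**5/5 + z.
Then F(4) - F(0) = (334988/35) - (0) = 334988/35.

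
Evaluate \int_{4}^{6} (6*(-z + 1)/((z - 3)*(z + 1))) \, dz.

-3*log(7) - 3*log(3) + 3*log(5)

Factor the denominator: z**2 - 2*z - 3 = (z + 1)(z - 3).
Partial fractions: 6*(-z + 1)/((z - 3)*(z + 1)) = -3/(z + 1) - 3/(z - 3).
An antiderivative is F(z) = -3*log(z - 3) - 3*log(z + 1).
Then F(6) - F(4) = (-3*log(7) - 3*log(3)) - (-3*log(5)) = -3*log(7) - 3*log(3) + 3*log(5).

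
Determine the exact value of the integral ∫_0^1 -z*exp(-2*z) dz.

(3 - exp(2))*exp(-2)/4

Integrate by parts once (u = z, dv = -exp(-2*z) dz).
An antiderivative is F(z) = (2*z + 1)*exp(-2*z)/4.
Then F(1) - F(0) = (3*exp(-2)/4) - (1/4) = (3 - exp(2))*exp(-2)/4.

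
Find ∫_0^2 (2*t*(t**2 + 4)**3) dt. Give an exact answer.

Let u = t**2 + 4, so du = 2*t dt. When t = 0, u = 4; when t = 2, u = 8.
The integral becomes ∫ u**3 du from 4 to 8, with antiderivative u**4/4.
Back in t: F(t) = (t**2 + 4)**4/4.
Then F(2) - F(0) = (1024) - (64) = 960.

960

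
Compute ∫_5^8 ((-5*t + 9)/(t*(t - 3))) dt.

-7*log(2) + log(5)

Factor the denominator: t**2 - 3*t = t(t - 3).
Partial fractions: (-5*t + 9)/(t*(t - 3)) = -3/t - 2/(t - 3).
An antiderivative is F(t) = -3*log(t) - 2*log(t - 3).
Then F(8) - F(5) = (-9*log(2) - 2*log(5)) - (-3*log(5) - 2*log(2)) = -7*log(2) + log(5).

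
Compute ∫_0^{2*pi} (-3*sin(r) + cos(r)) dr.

0

An antiderivative is F(r) = sin(r) + 3*cos(r).
Then F(2*pi) - F(0) = (3) - (3) = 0.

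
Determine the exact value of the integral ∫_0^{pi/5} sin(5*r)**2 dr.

Use the identity sin^2(5*r) = (1 - cos(10*r))/2.
An antiderivative is F(r) = r/2 - sin(10*r)/20.
Then F(pi/5) - F(0) = (pi/10) - (0) = pi/10.

pi/10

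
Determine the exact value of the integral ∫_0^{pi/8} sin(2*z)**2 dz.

Use the identity sin^2(2*z) = (1 - cos(4*z))/2.
An antiderivative is F(z) = z/2 - sin(4*z)/8.
Then F(pi/8) - F(0) = (-1/8 + pi/16) - (0) = -1/8 + pi/16.

-1/8 + pi/16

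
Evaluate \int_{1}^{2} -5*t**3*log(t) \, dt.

Integrate by parts once (u = ln t, dv = -5*t**3 dt).
An antiderivative is F(t) = -5*t**4*(4*log(t) - 1)/16.
Then F(2) - F(1) = (5 - 20*log(2)) - (5/16) = 75/16 - 20*log(2).

75/16 - 20*log(2)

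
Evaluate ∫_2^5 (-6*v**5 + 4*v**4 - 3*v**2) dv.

By the power rule, an antiderivative is F(v) = -v**6 + 4*v**5/5 - v**3.
Then F(5) - F(2) = (-13250) - (-232/5) = -66018/5.

-66018/5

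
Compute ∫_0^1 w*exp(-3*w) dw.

(-4 + exp(3))*exp(-3)/9

Integrate by parts once (u = w, dv = exp(-3*w) dw).
An antiderivative is F(w) = (-3*w - 1)*exp(-3*w)/9.
Then F(1) - F(0) = (-4*exp(-3)/9) - (-1/9) = (-4 + exp(3))*exp(-3)/9.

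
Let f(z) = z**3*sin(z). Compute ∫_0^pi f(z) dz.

Integrate by parts 3 times (u = z^3, dv = sin(z) dz).
An antiderivative is F(z) = -z**3*cos(z) + 3*z**2*sin(z) + 6*z*cos(z) - 6*sin(z).
Then F(pi) - F(0) = (pi*(-6 + pi**2)) - (0) = pi*(-6 + pi**2).

pi*(-6 + pi**2)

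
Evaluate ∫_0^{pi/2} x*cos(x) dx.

Integrate by parts once (u = x, dv = cos(x) dx).
An antiderivative is F(x) = x*sin(x) + cos(x).
Then F(pi/2) - F(0) = (pi/2) - (1) = -1 + pi/2.

-1 + pi/2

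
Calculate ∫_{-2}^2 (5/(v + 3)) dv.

An antiderivative is F(v) = 5*log(v + 3).
Then F(2) - F(-2) = (5*log(5)) - (0) = 5*log(5).

5*log(5)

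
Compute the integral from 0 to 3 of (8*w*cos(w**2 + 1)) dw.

Let u = w**2 + 1, so du = 2*w dw. When w = 0, u = 1; when w = 3, u = 10.
The integral becomes 4·∫ cos(u) du from 1 to 10, with antiderivative 4*sin(u).
Back in w: F(w) = 4*sin(w**2 + 1).
Then F(3) - F(0) = (4*sin(10)) - (4*sin(1)) = -4*sin(1) + 4*sin(10).

-4*sin(1) + 4*sin(10)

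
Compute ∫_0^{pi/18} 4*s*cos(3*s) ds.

-4/9 + pi/27 + 2*sqrt(3)/9

Integrate by parts once (u = s, dv = 4*cos(3*s) ds).
An antiderivative is F(s) = 4*s*sin(3*s)/3 + 4*cos(3*s)/9.
Then F(pi/18) - F(0) = (pi/27 + 2*sqrt(3)/9) - (4/9) = -4/9 + pi/27 + 2*sqrt(3)/9.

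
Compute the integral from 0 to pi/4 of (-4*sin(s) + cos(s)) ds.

-4 + 5*sqrt(2)/2

An antiderivative is F(s) = sin(s) + 4*cos(s).
Then F(pi/4) - F(0) = (5*sqrt(2)/2) - (4) = -4 + 5*sqrt(2)/2.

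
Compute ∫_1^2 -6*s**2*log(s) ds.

14/3 - 16*log(2)

Integrate by parts once (u = ln s, dv = -6*s**2 ds).
An antiderivative is F(s) = -2*s**3*(3*log(s) - 1)/3.
Then F(2) - F(1) = (16/3 - 16*log(2)) - (2/3) = 14/3 - 16*log(2).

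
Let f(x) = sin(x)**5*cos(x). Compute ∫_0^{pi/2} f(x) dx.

1/6

Let u = sin(x), so du = cos(x) dx. When x = 0, u = 0; when x = pi/2, u = 1.
The integral becomes ∫ u**5 du from 0 to 1, with antiderivative u**6/6.
Back in x: F(x) = sin(x)**6/6.
Then F(pi/2) - F(0) = (1/6) - (0) = 1/6.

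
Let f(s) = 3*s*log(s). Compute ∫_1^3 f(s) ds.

-6 + 27*log(3)/2

Integrate by parts once (u = ln s, dv = 3*s ds).
An antiderivative is F(s) = 3*s**2*(2*log(s) - 1)/4.
Then F(3) - F(1) = (-27/4 + 27*log(3)/2) - (-3/4) = -6 + 27*log(3)/2.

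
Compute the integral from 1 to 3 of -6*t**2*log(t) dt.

52/3 - 54*log(3)

Integrate by parts once (u = ln t, dv = -6*t**2 dt).
An antiderivative is F(t) = -2*t**3*(3*log(t) - 1)/3.
Then F(3) - F(1) = (18 - 54*log(3)) - (2/3) = 52/3 - 54*log(3).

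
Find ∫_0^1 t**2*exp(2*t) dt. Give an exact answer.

Integrate by parts twice (u = t^2, dv = exp(2*t) dt).
An antiderivative is F(t) = (2*t**2 - 2*t + 1)*exp(2*t)/4.
Then F(1) - F(0) = (exp(2)/4) - (1/4) = -1/4 + exp(2)/4.

-1/4 + exp(2)/4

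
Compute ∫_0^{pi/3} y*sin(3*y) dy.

pi/9

Integrate by parts once (u = y, dv = sin(3*y) dy).
An antiderivative is F(y) = -y*cos(3*y)/3 + sin(3*y)/9.
Then F(pi/3) - F(0) = (pi/9) - (0) = pi/9.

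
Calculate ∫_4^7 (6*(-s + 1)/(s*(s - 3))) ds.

Factor the denominator: s**2 - 3*s = s(s - 3).
Partial fractions: 6*(-s + 1)/(s*(s - 3)) = -2/s - 4/(s - 3).
An antiderivative is F(s) = -2*log(s) - 4*log(s - 3).
Then F(7) - F(4) = (-8*log(2) - 2*log(7)) - (-log(16)) = -2*log(7) - 4*log(2).

-2*log(7) - 4*log(2)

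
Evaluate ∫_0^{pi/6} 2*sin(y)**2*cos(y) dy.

Let u = sin(y), so du = cos(y) dy. When y = 0, u = 0; when y = pi/6, u = 1/2.
The integral becomes 2·∫ u**2 du from 0 to 1/2, with antiderivative 2*u**3/3.
Back in y: F(y) = 2*sin(y)**3/3.
Then F(pi/6) - F(0) = (1/12) - (0) = 1/12.

1/12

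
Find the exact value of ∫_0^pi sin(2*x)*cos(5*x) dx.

-4/21

Use the identity sin(2*x)cos(5*x) = [sin(7*x) + sin(-3*x)]/2.
An antiderivative is F(x) = cos(3*x)/6 - cos(7*x)/14.
Then F(pi) - F(0) = (-2/21) - (2/21) = -4/21.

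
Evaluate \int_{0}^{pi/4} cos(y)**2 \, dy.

1/4 + pi/8

Use the identity cos^2(y) = (1 + cos(2*y))/2.
An antiderivative is F(y) = y/2 + sin(2*y)/4.
Then F(pi/4) - F(0) = (1/4 + pi/8) - (0) = 1/4 + pi/8.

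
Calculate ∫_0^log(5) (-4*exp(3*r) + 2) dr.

-496/3 + log(25)

An antiderivative is F(r) = -4*exp(3*r)/3 + 2*r.
Then F(log(5)) - F(0) = (-500/3 + log(25)) - (-4/3) = -496/3 + log(25).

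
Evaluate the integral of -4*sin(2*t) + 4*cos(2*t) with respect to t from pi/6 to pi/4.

1 - sqrt(3)

An antiderivative is F(t) = 2*sin(2*t) + 2*cos(2*t).
Then F(pi/4) - F(pi/6) = (2) - (1 + sqrt(3)) = 1 - sqrt(3).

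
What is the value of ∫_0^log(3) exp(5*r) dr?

Let u = exp(r), so du = exp(r) dr. When r = 0, u = 1; when r = log(3), u = 3.
The integral becomes ∫ u**4 du from 1 to 3, with antiderivative u**5/5.
Back in r: F(r) = exp(5*r)/5.
Then F(log(3)) - F(0) = (243/5) - (1/5) = 242/5.

242/5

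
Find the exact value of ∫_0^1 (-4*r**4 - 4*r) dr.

By the power rule, an antiderivative is F(r) = -4*r**5/5 - 2*r**2.
Then F(1) - F(0) = (-14/5) - (0) = -14/5.

-14/5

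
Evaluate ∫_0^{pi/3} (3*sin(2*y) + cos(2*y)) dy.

sqrt(3)/4 + 9/4

An antiderivative is F(y) = sin(2*y)/2 - 3*cos(2*y)/2.
Then F(pi/3) - F(0) = (sqrt(3)/4 + 3/4) - (-3/2) = sqrt(3)/4 + 9/4.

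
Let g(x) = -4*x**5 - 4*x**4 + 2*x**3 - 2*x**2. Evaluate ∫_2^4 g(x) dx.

-50984/15

By the power rule, an antiderivative is F(x) = -2*x**6/3 - 4*x**5/5 + x**4/2 - 2*x**3/3.
Then F(4) - F(2) = (-51968/15) - (-328/5) = -50984/15.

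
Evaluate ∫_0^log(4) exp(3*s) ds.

Let u = exp(s), so du = exp(s) ds. When s = 0, u = 1; when s = log(4), u = 4.
The integral becomes ∫ u**2 du from 1 to 4, with antiderivative u**3/3.
Back in s: F(s) = exp(3*s)/3.
Then F(log(4)) - F(0) = (64/3) - (1/3) = 21.

21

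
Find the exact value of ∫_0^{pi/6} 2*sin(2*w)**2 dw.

-sqrt(3)/8 + pi/6

Use the identity sin^2(2*w) = (1 - cos(4*w))/2.
An antiderivative is F(w) = w - sin(4*w)/4.
Then F(pi/6) - F(0) = (-sqrt(3)/8 + pi/6) - (0) = -sqrt(3)/8 + pi/6.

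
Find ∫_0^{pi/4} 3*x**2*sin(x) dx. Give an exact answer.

-6 - 3*sqrt(2)*pi**2/32 + 3*sqrt(2)*pi/4 + 3*sqrt(2)

Integrate by parts twice (u = x^2, dv = 3*sin(x) dx).
An antiderivative is F(x) = -3*x**2*cos(x) + 6*x*sin(x) + 6*cos(x).
Then F(pi/4) - F(0) = (3*sqrt(2)*(-pi**2 + 8*pi + 32)/32) - (6) = -6 - 3*sqrt(2)*pi**2/32 + 3*sqrt(2)*pi/4 + 3*sqrt(2).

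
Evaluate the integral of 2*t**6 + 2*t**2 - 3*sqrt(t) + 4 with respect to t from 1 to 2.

986/21 - 4*sqrt(2)

By the power rule, an antiderivative is F(t) = 2*t**7/7 - 2*t**(3/2) + 2*t**3/3 + 4*t.
Then F(2) - F(1) = (1048/21 - 4*sqrt(2)) - (62/21) = 986/21 - 4*sqrt(2).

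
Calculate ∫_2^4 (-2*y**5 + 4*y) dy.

-1320

By the power rule, an antiderivative is F(y) = -y**6/3 + 2*y**2.
Then F(4) - F(2) = (-4000/3) - (-40/3) = -1320.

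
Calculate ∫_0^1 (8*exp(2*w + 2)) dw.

Let u = 2*w + 2, so du = 2 dw. When w = 0, u = 2; when w = 1, u = 4.
The integral becomes 4·∫ exp(u) du from 2 to 4, with antiderivative 4*exp(u).
Back in w: F(w) = 4*exp(2*w + 2).
Then F(1) - F(0) = (4*exp(4)) - (4*exp(2)) = -4*(1 - exp(2))*exp(2).

-4*(1 - exp(2))*exp(2)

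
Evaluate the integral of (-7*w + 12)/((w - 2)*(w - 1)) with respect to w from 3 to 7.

-5*log(3) - 2*log(5)

Factor the denominator: w**2 - 3*w + 2 = (w - 1)(w - 2).
Partial fractions: (-7*w + 12)/((w - 2)*(w - 1)) = -5/(w - 1) - 2/(w - 2).
An antiderivative is F(w) = -2*log(w - 2) - 5*log(w - 1).
Then F(7) - F(3) = (-5*log(3) - 5*log(2) - 2*log(5)) - (-log(32)) = -5*log(3) - 2*log(5).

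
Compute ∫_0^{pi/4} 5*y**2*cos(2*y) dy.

Integrate by parts twice (u = y^2, dv = 5*cos(2*y) dy).
An antiderivative is F(y) = 5*y**2*sin(2*y)/2 + 5*y*cos(2*y)/2 - 5*sin(2*y)/4.
Then F(pi/4) - F(0) = (-5/4 + 5*pi**2/32) - (0) = -5/4 + 5*pi**2/32.

-5/4 + 5*pi**2/32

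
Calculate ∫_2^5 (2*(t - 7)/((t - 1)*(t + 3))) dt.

-5*log(5) + 9*log(2)

Factor the denominator: t**2 + 2*t - 3 = (t + 3)(t - 1).
Partial fractions: 2*(t - 7)/((t - 1)*(t + 3)) = 5/(t + 3) - 3/(t - 1).
An antiderivative is F(t) = -3*log(t - 1) + 5*log(t + 3).
Then F(5) - F(2) = (9*log(2)) - (5*log(5)) = -5*log(5) + 9*log(2).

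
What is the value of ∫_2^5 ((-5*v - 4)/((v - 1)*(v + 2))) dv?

-2*log(7) - 2*log(2)

Factor the denominator: v**2 + v - 2 = (v + 2)(v - 1).
Partial fractions: (-5*v - 4)/((v - 1)*(v + 2)) = -2/(v + 2) - 3/(v - 1).
An antiderivative is F(v) = -3*log(v - 1) - 2*log(v + 2).
Then F(5) - F(2) = (-6*log(2) - 2*log(7)) - (-log(16)) = -2*log(7) - 2*log(2).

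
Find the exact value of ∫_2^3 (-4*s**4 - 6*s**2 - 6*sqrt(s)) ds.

-1034/5 - 12*sqrt(3) + 8*sqrt(2)

By the power rule, an antiderivative is F(s) = -4*s**5/5 - 4*s**(3/2) - 2*s**3.
Then F(3) - F(2) = (-1242/5 - 12*sqrt(3)) - (-208/5 - 8*sqrt(2)) = -1034/5 - 12*sqrt(3) + 8*sqrt(2).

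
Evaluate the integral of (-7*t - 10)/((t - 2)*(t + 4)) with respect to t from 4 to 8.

Factor the denominator: t**2 + 2*t - 8 = (t + 4)(t - 2).
Partial fractions: (-7*t - 10)/((t - 2)*(t + 4)) = -3/(t + 4) - 4/(t - 2).
An antiderivative is F(t) = -4*log(t - 2) - 3*log(t + 4).
Then F(8) - F(4) = (-7*log(3) - 10*log(2)) - (-13*log(2)) = -7*log(3) + 3*log(2).

-7*log(3) + 3*log(2)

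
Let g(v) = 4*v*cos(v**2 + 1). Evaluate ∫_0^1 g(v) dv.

Let u = v**2 + 1, so du = 2*v dv. When v = 0, u = 1; when v = 1, u = 2.
The integral becomes 2·∫ cos(u) du from 1 to 2, with antiderivative 2*sin(u).
Back in v: F(v) = 2*sin(v**2 + 1).
Then F(1) - F(0) = (2*sin(2)) - (2*sin(1)) = -2*sin(1) + 2*sin(2).

-2*sin(1) + 2*sin(2)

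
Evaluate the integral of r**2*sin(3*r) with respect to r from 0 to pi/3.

-4/27 + pi**2/27

Integrate by parts twice (u = r^2, dv = sin(3*r) dr).
An antiderivative is F(r) = -r**2*cos(3*r)/3 + 2*r*sin(3*r)/9 + 2*cos(3*r)/27.
Then F(pi/3) - F(0) = (-2/27 + pi**2/27) - (2/27) = -4/27 + pi**2/27.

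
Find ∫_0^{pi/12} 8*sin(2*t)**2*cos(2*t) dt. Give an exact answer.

1/6

Let u = sin(2*t), so du = 2*cos(2*t) dt. When t = 0, u = 0; when t = pi/12, u = 1/2.
The integral becomes 4·∫ u**2 du from 0 to 1/2, with antiderivative 4*u**3/3.
Back in t: F(t) = 4*sin(2*t)**3/3.
Then F(pi/12) - F(0) = (1/6) - (0) = 1/6.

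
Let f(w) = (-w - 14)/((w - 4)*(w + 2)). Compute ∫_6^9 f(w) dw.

-3*log(5) - 3*log(2) + 2*log(11)

Factor the denominator: w**2 - 2*w - 8 = (w + 2)(w - 4).
Partial fractions: (-w - 14)/((w - 4)*(w + 2)) = 2/(w + 2) - 3/(w - 4).
An antiderivative is F(w) = -3*log(w - 4) + 2*log(w + 2).
Then F(9) - F(6) = (-3*log(5) + 2*log(11)) - (log(8)) = -3*log(5) - 3*log(2) + 2*log(11).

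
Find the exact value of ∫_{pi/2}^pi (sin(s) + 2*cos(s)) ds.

An antiderivative is F(s) = 2*sin(s) - cos(s).
Then F(pi) - F(pi/2) = (1) - (2) = -1.

-1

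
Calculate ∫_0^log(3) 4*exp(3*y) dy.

104/3

Let u = exp(y), so du = exp(y) dy. When y = 0, u = 1; when y = log(3), u = 3.
The integral becomes 4·∫ u**2 du from 1 to 3, with antiderivative 4*u**3/3.
Back in y: F(y) = 4*exp(3*y)/3.
Then F(log(3)) - F(0) = (36) - (4/3) = 104/3.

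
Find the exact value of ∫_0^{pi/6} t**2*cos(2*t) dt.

Integrate by parts twice (u = t^2, dv = cos(2*t) dt).
An antiderivative is F(t) = t**2*sin(2*t)/2 + t*cos(2*t)/2 - sin(2*t)/4.
Then F(pi/6) - F(0) = (-sqrt(3)/8 + sqrt(3)*pi**2/144 + pi/24) - (0) = -sqrt(3)/8 + sqrt(3)*pi**2/144 + pi/24.

-sqrt(3)/8 + sqrt(3)*pi**2/144 + pi/24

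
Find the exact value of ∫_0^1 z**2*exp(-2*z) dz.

(-5 + exp(2))*exp(-2)/4

Integrate by parts twice (u = z^2, dv = exp(-2*z) dz).
An antiderivative is F(z) = (-2*z**2 - 2*z - 1)*exp(-2*z)/4.
Then F(1) - F(0) = (-5*exp(-2)/4) - (-1/4) = (-5 + exp(2))*exp(-2)/4.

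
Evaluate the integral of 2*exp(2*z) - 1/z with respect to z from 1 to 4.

-exp(2) - log(4) + exp(8)

An antiderivative is F(z) = exp(2*z) - log(z).
Then F(4) - F(1) = (-log(4) + exp(8)) - (exp(2)) = -exp(2) - log(4) + exp(8).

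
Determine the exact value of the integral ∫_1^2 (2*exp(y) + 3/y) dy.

An antiderivative is F(y) = 2*exp(y) + 3*log(y).
Then F(2) - F(1) = (log(8) + 2*exp(2)) - (2*exp(1)) = -2*exp(1) + log(8) + 2*exp(2).

-2*exp(1) + log(8) + 2*exp(2)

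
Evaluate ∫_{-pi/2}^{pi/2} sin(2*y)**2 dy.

pi/2

Use the identity sin^2(2*y) = (1 - cos(4*y))/2.
An antiderivative is F(y) = y/2 - sin(4*y)/8.
Then F(pi/2) - F(-pi/2) = (pi/4) - (-pi/4) = pi/2.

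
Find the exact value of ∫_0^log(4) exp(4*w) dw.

255/4

Let u = exp(w), so du = exp(w) dw. When w = 0, u = 1; when w = log(4), u = 4.
The integral becomes ∫ u**3 du from 1 to 4, with antiderivative u**4/4.
Back in w: F(w) = exp(4*w)/4.
Then F(log(4)) - F(0) = (64) - (1/4) = 255/4.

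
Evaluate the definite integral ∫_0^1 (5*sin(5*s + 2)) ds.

Let u = 5*s + 2, so du = 5 ds. When s = 0, u = 2; when s = 1, u = 7.
The integral becomes ∫ sin(u) du from 2 to 7, with antiderivative -cos(u).
Back in s: F(s) = -cos(5*s + 2).
Then F(1) - F(0) = (-cos(7)) - (-cos(2)) = -cos(7) + cos(2).

-cos(7) + cos(2)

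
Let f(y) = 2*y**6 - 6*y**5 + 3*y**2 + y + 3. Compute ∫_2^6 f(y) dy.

235124/7

By the power rule, an antiderivative is F(y) = 2*y**7/7 - y**6 + y**3 + y**2/2 + 3*y.
Then F(6) - F(2) = (235044/7) - (-80/7) = 235124/7.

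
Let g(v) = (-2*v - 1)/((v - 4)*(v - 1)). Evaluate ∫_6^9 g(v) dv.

Factor the denominator: v**2 - 5*v + 4 = (v - 1)(v - 4).
Partial fractions: (-2*v - 1)/((v - 4)*(v - 1)) = 1/(v - 1) - 3/(v - 4).
An antiderivative is F(v) = -3*log(v - 4) + log(v - 1).
Then F(9) - F(6) = (-3*log(5) + 3*log(2)) - (log(5/8)) = -4*log(5) + 6*log(2).

-4*log(5) + 6*log(2)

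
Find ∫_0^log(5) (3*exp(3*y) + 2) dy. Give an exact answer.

An antiderivative is F(y) = exp(3*y) + 2*y.
Then F(log(5)) - F(0) = (log(25) + 125) - (1) = 2*log(5) + 124.

2*log(5) + 124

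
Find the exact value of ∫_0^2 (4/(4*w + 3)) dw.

log(11/3)

Let u = 4*w + 3, so du = 4 dw. When w = 0, u = 3; when w = 2, u = 11.
The integral becomes ∫ 1/u du from 3 to 11, with antiderivative log(u).
Back in w: F(w) = log(4*w + 3).
Then F(2) - F(0) = (log(11)) - (log(3)) = log(11/3).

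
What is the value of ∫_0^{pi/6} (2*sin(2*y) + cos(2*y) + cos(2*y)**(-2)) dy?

An antiderivative is F(y) = sin(2*y)/2 - cos(2*y) + tan(2*y)/2.
Then F(pi/6) - F(0) = (-1/2 + 3*sqrt(3)/4) - (-1) = 1/2 + 3*sqrt(3)/4.

1/2 + 3*sqrt(3)/4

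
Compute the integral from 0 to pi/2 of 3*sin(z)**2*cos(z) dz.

Let u = sin(z), so du = cos(z) dz. When z = 0, u = 0; when z = pi/2, u = 1.
The integral becomes 3·∫ u**2 du from 0 to 1, with antiderivative u**3.
Back in z: F(z) = sin(z)**3.
Then F(pi/2) - F(0) = (1) - (0) = 1.

1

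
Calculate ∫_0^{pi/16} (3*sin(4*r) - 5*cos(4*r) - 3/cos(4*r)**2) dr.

-sqrt(2)

An antiderivative is F(r) = -5*sin(4*r)/4 - 3*cos(4*r)/4 - 3*tan(4*r)/4.
Then F(pi/16) - F(0) = (-sqrt(2) - 3/4) - (-3/4) = -sqrt(2).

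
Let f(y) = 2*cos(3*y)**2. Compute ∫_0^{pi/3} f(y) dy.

Use the identity cos^2(3*y) = (1 + cos(6*y))/2.
An antiderivative is F(y) = y + sin(6*y)/6.
Then F(pi/3) - F(0) = (pi/3) - (0) = pi/3.

pi/3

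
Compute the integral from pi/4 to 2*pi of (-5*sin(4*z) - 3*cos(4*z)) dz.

An antiderivative is F(z) = -3*sin(4*z)/4 + 5*cos(4*z)/4.
Then F(2*pi) - F(pi/4) = (5/4) - (-5/4) = 5/2.

5/2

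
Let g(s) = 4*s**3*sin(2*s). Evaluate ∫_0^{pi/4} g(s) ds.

Integrate by parts 3 times (u = s^3, dv = 4*sin(2*s) ds).
An antiderivative is F(s) = -2*s**3*cos(2*s) + 3*s**2*sin(2*s) + 3*s*cos(2*s) - 3*sin(2*s)/2.
Then F(pi/4) - F(0) = (-3/2 + 3*pi**2/16) - (0) = -3/2 + 3*pi**2/16.

-3/2 + 3*pi**2/16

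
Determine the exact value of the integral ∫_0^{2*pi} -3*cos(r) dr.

An antiderivative is F(r) = -3*sin(r).
Then F(2*pi) - F(0) = (0) - (0) = 0.

0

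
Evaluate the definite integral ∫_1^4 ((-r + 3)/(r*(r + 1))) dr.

Factor the denominator: r**2 + r = (r + 1)r.
Partial fractions: (-r + 3)/(r*(r + 1)) = -4/(r + 1) + 3/r.
An antiderivative is F(r) = 3*log(r) - 4*log(r + 1).
Then F(4) - F(1) = (-4*log(5) + 6*log(2)) - (-log(16)) = -4*log(5) + 10*log(2).

-4*log(5) + 10*log(2)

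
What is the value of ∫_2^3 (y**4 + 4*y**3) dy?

By the power rule, an antiderivative is F(y) = y**5/5 + y**4.
Then F(3) - F(2) = (648/5) - (112/5) = 536/5.

536/5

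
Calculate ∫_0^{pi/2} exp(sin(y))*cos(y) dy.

Let u = sin(y), so du = cos(y) dy. When y = 0, u = 0; when y = pi/2, u = 1.
The integral becomes ∫ exp(u) du from 0 to 1, with antiderivative exp(u).
Back in y: F(y) = exp(sin(y)).
Then F(pi/2) - F(0) = (E) - (1) = -1 + E.

-1 + E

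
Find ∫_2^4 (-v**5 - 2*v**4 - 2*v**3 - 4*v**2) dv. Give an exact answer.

By the power rule, an antiderivative is F(v) = -v**6/6 - 2*v**5/5 - v**4/2 - 4*v**3/3.
Then F(4) - F(2) = (-6528/5) - (-632/15) = -18952/15.

-18952/15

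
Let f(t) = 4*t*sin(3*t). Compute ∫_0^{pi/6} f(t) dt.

Integrate by parts once (u = t, dv = 4*sin(3*t) dt).
An antiderivative is F(t) = -4*t*cos(3*t)/3 + 4*sin(3*t)/9.
Then F(pi/6) - F(0) = (4/9) - (0) = 4/9.

4/9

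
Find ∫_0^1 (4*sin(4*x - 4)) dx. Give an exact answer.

-1 + cos(4)

Let u = 4*x - 4, so du = 4 dx. When x = 0, u = -4; when x = 1, u = 0.
The integral becomes ∫ sin(u) du from -4 to 0, with antiderivative -cos(u).
Back in x: F(x) = -cos(4*x - 4).
Then F(1) - F(0) = (-1) - (-cos(4)) = -1 + cos(4).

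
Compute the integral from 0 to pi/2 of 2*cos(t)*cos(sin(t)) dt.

2*sin(1)

Let u = sin(t), so du = cos(t) dt. When t = 0, u = 0; when t = pi/2, u = 1.
The integral becomes 2·∫ cos(u) du from 0 to 1, with antiderivative 2*sin(u).
Back in t: F(t) = 2*sin(sin(t)).
Then F(pi/2) - F(0) = (2*sin(1)) - (0) = 2*sin(1).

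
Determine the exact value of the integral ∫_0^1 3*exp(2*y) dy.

-3/2 + 3*exp(2)/2

An antiderivative is F(y) = 3*exp(2*y)/2.
Then F(1) - F(0) = (3*exp(2)/2) - (3/2) = -3/2 + 3*exp(2)/2.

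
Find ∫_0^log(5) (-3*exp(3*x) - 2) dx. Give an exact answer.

-124 - 2*log(5)

An antiderivative is F(x) = -exp(3*x) - 2*x.
Then F(log(5)) - F(0) = (-125 - log(25)) - (-1) = -124 - 2*log(5).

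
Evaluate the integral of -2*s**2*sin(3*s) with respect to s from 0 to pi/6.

4/27 - 2*pi/27

Integrate by parts twice (u = s^2, dv = -2*sin(3*s) ds).
An antiderivative is F(s) = 2*s**2*cos(3*s)/3 - 4*s*sin(3*s)/9 - 4*cos(3*s)/27.
Then F(pi/6) - F(0) = (-2*pi/27) - (-4/27) = 4/27 - 2*pi/27.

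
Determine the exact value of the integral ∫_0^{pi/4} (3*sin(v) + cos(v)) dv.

An antiderivative is F(v) = sin(v) - 3*cos(v).
Then F(pi/4) - F(0) = (-sqrt(2)) - (-3) = 3 - sqrt(2).

3 - sqrt(2)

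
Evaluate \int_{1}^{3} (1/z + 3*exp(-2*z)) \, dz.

An antiderivative is F(z) = log(z) - 3*exp(-2*z)/2.
Then F(3) - F(1) = (-3*exp(-6)/2 + log(3)) - (-3*exp(-2)/2) = -3*exp(-6)/2 + 3*exp(-2)/2 + log(3).

-3*exp(-6)/2 + 3*exp(-2)/2 + log(3)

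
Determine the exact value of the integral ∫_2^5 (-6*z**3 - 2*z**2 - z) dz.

-1002

By the power rule, an antiderivative is F(z) = -3*z**4/2 - 2*z**3/3 - z**2/2.
Then F(5) - F(2) = (-3100/3) - (-94/3) = -1002.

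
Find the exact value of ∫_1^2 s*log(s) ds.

Integrate by parts once (u = ln s, dv = s ds).
An antiderivative is F(s) = s**2*(2*log(s) - 1)/4.
Then F(2) - F(1) = (-1 + log(4)) - (-1/4) = -3/4 + log(4).

-3/4 + log(4)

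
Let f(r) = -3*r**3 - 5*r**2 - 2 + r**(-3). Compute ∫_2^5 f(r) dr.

By the power rule, an antiderivative is F(r) = -3*r**4/4 - 5*r**3/3 - 2*r - 1/(2*r**2).
Then F(5) - F(2) = (-206131/300) - (-707/24) = -131529/200.

-131529/200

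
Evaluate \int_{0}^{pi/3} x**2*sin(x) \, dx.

Integrate by parts twice (u = x^2, dv = sin(x) dx).
An antiderivative is F(x) = -x**2*cos(x) + 2*x*sin(x) + 2*cos(x).
Then F(pi/3) - F(0) = (-pi**2/18 + 1 + sqrt(3)*pi/3) - (2) = -1 - pi**2/18 + sqrt(3)*pi/3.

-1 - pi**2/18 + sqrt(3)*pi/3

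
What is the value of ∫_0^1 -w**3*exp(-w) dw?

Integrate by parts 3 times (u = w^3, dv = -exp(-w) dw).
An antiderivative is F(w) = (w**3 + 3*w**2 + 6*w + 6)*exp(-w).
Then F(1) - F(0) = (16*exp(-1)) - (6) = -6 + 16*exp(-1).

-6 + 16*exp(-1)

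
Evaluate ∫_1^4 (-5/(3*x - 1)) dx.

An antiderivative is F(x) = -5*log(3*x - 1)/3.
Then F(4) - F(1) = (-5*log(11)/3) - (-5*log(2)/3) = -5*log(11)/3 + 5*log(2)/3.

-5*log(11)/3 + 5*log(2)/3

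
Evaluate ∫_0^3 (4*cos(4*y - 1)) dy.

sin(11) + sin(1)

Let u = 4*y - 1, so du = 4 dy. When y = 0, u = -1; when y = 3, u = 11.
The integral becomes ∫ cos(u) du from -1 to 11, with antiderivative sin(u).
Back in y: F(y) = sin(4*y - 1).
Then F(3) - F(0) = (sin(11)) - (-sin(1)) = sin(11) + sin(1).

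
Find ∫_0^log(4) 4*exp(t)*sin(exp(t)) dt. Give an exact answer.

4*cos(1) - 4*cos(4)

Let u = exp(t), so du = exp(t) dt. When t = 0, u = 1; when t = log(4), u = 4.
The integral becomes 4·∫ sin(u) du from 1 to 4, with antiderivative -4*cos(u).
Back in t: F(t) = -4*cos(exp(t)).
Then F(log(4)) - F(0) = (-4*cos(4)) - (-4*cos(1)) = 4*cos(1) - 4*cos(4).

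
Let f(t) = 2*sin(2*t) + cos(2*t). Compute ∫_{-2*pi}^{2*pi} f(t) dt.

An antiderivative is F(t) = sin(2*t)/2 - cos(2*t).
Then F(2*pi) - F(-2*pi) = (-1) - (-1) = 0.

0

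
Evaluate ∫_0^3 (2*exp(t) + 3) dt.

An antiderivative is F(t) = 3*t + 2*exp(t).
Then F(3) - F(0) = (9 + 2*exp(3)) - (2) = 7 + 2*exp(3).

7 + 2*exp(3)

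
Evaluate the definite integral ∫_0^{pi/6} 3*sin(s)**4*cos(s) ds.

3/160

Let u = sin(s), so du = cos(s) ds. When s = 0, u = 0; when s = pi/6, u = 1/2.
The integral becomes 3·∫ u**4 du from 0 to 1/2, with antiderivative 3*u**5/5.
Back in s: F(s) = 3*sin(s)**5/5.
Then F(pi/6) - F(0) = (3/160) - (0) = 3/160.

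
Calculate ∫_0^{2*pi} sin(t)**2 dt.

Use the identity sin^2(t) = (1 - cos(2*t))/2.
An antiderivative is F(t) = t/2 - sin(2*t)/4.
Then F(2*pi) - F(0) = (pi) - (0) = pi.

pi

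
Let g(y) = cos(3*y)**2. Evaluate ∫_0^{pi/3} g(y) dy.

Use the identity cos^2(3*y) = (1 + cos(6*y))/2.
An antiderivative is F(y) = y/2 + sin(6*y)/12.
Then F(pi/3) - F(0) = (pi/6) - (0) = pi/6.

pi/6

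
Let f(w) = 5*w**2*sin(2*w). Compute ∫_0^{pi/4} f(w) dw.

Integrate by parts twice (u = w^2, dv = 5*sin(2*w) dw).
An antiderivative is F(w) = -5*w**2*cos(2*w)/2 + 5*w*sin(2*w)/2 + 5*cos(2*w)/4.
Then F(pi/4) - F(0) = (5*pi/8) - (5/4) = -5/4 + 5*pi/8.

-5/4 + 5*pi/8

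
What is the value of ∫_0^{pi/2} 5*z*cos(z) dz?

Integrate by parts once (u = z, dv = 5*cos(z) dz).
An antiderivative is F(z) = 5*z*sin(z) + 5*cos(z).
Then F(pi/2) - F(0) = (5*pi/2) - (5) = -5 + 5*pi/2.

-5 + 5*pi/2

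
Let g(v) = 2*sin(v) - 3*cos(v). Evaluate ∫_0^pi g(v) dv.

An antiderivative is F(v) = -3*sin(v) - 2*cos(v).
Then F(pi) - F(0) = (2) - (-2) = 4.

4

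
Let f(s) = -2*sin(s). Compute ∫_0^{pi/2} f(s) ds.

-2

An antiderivative is F(s) = 2*cos(s).
Then F(pi/2) - F(0) = (0) - (2) = -2.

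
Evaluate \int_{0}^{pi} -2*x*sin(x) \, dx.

Integrate by parts once (u = x, dv = -2*sin(x) dx).
An antiderivative is F(x) = 2*x*cos(x) - 2*sin(x).
Then F(pi) - F(0) = (-2*pi) - (0) = -2*pi.

-2*pi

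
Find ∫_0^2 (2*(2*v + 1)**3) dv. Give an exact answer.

156

Let u = 2*v + 1, so du = 2 dv. When v = 0, u = 1; when v = 2, u = 5.
The integral becomes ∫ u**3 du from 1 to 5, with antiderivative u**4/4.
Back in v: F(v) = (2*v + 1)**4/4.
Then F(2) - F(0) = (625/4) - (1/4) = 156.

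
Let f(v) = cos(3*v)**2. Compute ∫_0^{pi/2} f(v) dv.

Use the identity cos^2(3*v) = (1 + cos(6*v))/2.
An antiderivative is F(v) = v/2 + sin(6*v)/12.
Then F(pi/2) - F(0) = (pi/4) - (0) = pi/4.

pi/4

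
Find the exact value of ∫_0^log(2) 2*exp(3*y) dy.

14/3

Let u = exp(y), so du = exp(y) dy. When y = 0, u = 1; when y = log(2), u = 2.
The integral becomes 2·∫ u**2 du from 1 to 2, with antiderivative 2*u**3/3.
Back in y: F(y) = 2*exp(3*y)/3.
Then F(log(2)) - F(0) = (16/3) - (2/3) = 14/3.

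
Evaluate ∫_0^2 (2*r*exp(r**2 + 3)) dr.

-exp(3) + exp(7)

Let u = r**2 + 3, so du = 2*r dr. When r = 0, u = 3; when r = 2, u = 7.
The integral becomes ∫ exp(u) du from 3 to 7, with antiderivative exp(u).
Back in r: F(r) = exp(r**2 + 3).
Then F(2) - F(0) = (exp(7)) - (exp(3)) = -exp(3) + exp(7).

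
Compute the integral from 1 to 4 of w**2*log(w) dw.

-7 + 128*log(2)/3

Integrate by parts once (u = ln w, dv = w**2 dw).
An antiderivative is F(w) = w**3*(3*log(w) - 1)/9.
Then F(4) - F(1) = (-64/9 + 128*log(2)/3) - (-1/9) = -7 + 128*log(2)/3.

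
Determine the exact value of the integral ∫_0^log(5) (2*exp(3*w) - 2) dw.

248/3 - log(25)

An antiderivative is F(w) = 2*exp(3*w)/3 - 2*w.
Then F(log(5)) - F(0) = (250/3 - log(25)) - (2/3) = 248/3 - log(25).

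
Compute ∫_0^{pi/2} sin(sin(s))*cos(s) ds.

1 - cos(1)

Let u = sin(s), so du = cos(s) ds. When s = 0, u = 0; when s = pi/2, u = 1.
The integral becomes ∫ sin(u) du from 0 to 1, with antiderivative -cos(u).
Back in s: F(s) = -cos(sin(s)).
Then F(pi/2) - F(0) = (-cos(1)) - (-1) = 1 - cos(1).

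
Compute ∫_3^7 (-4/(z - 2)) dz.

-4*log(5)

An antiderivative is F(z) = -4*log(z - 2).
Then F(7) - F(3) = (-4*log(5)) - (0) = -4*log(5).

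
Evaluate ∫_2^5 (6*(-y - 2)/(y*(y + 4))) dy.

-3*log(5) - 3*log(3) + 6*log(2)

Factor the denominator: y**2 + 4*y = (y + 4)y.
Partial fractions: 6*(-y - 2)/(y*(y + 4)) = -3/(y + 4) - 3/y.
An antiderivative is F(y) = -3*log(y) - 3*log(y + 4).
Then F(5) - F(2) = (-6*log(3) - 3*log(5)) - (-6*log(2) - 3*log(3)) = -3*log(5) - 3*log(3) + 6*log(2).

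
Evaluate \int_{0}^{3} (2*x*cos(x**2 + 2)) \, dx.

Let u = x**2 + 2, so du = 2*x dx. When x = 0, u = 2; when x = 3, u = 11.
The integral becomes ∫ cos(u) du from 2 to 11, with antiderivative sin(u).
Back in x: F(x) = sin(x**2 + 2).
Then F(3) - F(0) = (sin(11)) - (sin(2)) = sin(11) - sin(2).

sin(11) - sin(2)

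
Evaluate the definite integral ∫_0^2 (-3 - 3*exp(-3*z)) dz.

An antiderivative is F(z) = -3*z + exp(-3*z).
Then F(2) - F(0) = (-6 + exp(-6)) - (1) = -7 + exp(-6).

-7 + exp(-6)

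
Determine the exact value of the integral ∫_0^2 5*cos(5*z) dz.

sin(10)

Let u = 5*z, so du = 5 dz. When z = 0, u = 0; when z = 2, u = 10.
The integral becomes ∫ cos(u) du from 0 to 10, with antiderivative sin(u).
Back in z: F(z) = sin(5*z).
Then F(2) - F(0) = (sin(10)) - (0) = sin(10).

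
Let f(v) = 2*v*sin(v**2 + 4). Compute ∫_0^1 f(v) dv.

cos(4) - cos(5)

Let u = v**2 + 4, so du = 2*v dv. When v = 0, u = 4; when v = 1, u = 5.
The integral becomes ∫ sin(u) du from 4 to 5, with antiderivative -cos(u).
Back in v: F(v) = -cos(v**2 + 4).
Then F(1) - F(0) = (-cos(5)) - (-cos(4)) = cos(4) - cos(5).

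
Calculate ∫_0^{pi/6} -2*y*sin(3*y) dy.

Integrate by parts once (u = y, dv = -2*sin(3*y) dy).
An antiderivative is F(y) = 2*y*cos(3*y)/3 - 2*sin(3*y)/9.
Then F(pi/6) - F(0) = (-2/9) - (0) = -2/9.

-2/9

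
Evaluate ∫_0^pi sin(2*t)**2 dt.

Use the identity sin^2(2*t) = (1 - cos(4*t))/2.
An antiderivative is F(t) = t/2 - sin(4*t)/8.
Then F(pi) - F(0) = (pi/2) - (0) = pi/2.

pi/2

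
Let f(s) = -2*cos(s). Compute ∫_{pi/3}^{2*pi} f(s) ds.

sqrt(3)

An antiderivative is F(s) = -2*sin(s).
Then F(2*pi) - F(pi/3) = (0) - (-sqrt(3)) = sqrt(3).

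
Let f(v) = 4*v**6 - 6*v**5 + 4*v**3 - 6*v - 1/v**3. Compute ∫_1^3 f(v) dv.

36332/63

By the power rule, an antiderivative is F(v) = 4*v**7/7 - v**6 + v**4 - 3*v**2 + 1/(2*v**2).
Then F(3) - F(1) = (72421/126) - (-27/14) = 36332/63.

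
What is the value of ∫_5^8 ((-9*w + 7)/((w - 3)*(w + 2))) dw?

-9*log(5) - log(2) + 5*log(7)

Factor the denominator: w**2 - w - 6 = (w + 2)(w - 3).
Partial fractions: (-9*w + 7)/((w - 3)*(w + 2)) = -5/(w + 2) - 4/(w - 3).
An antiderivative is F(w) = -4*log(w - 3) - 5*log(w + 2).
Then F(8) - F(5) = (-9*log(5) - 5*log(2)) - (-5*log(7) - 4*log(2)) = -9*log(5) - log(2) + 5*log(7).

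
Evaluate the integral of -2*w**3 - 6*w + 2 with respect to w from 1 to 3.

-60

By the power rule, an antiderivative is F(w) = -w**4/2 - 3*w**2 + 2*w.
Then F(3) - F(1) = (-123/2) - (-3/2) = -60.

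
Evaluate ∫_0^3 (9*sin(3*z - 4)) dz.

3*cos(4) - 3*cos(5)

Let u = 3*z - 4, so du = 3 dz. When z = 0, u = -4; when z = 3, u = 5.
The integral becomes 3·∫ sin(u) du from -4 to 5, with antiderivative -3*cos(u).
Back in z: F(z) = -3*cos(3*z - 4).
Then F(3) - F(0) = (-3*cos(5)) - (-3*cos(4)) = 3*cos(4) - 3*cos(5).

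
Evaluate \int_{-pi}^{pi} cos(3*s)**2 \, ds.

Use the identity cos^2(3*s) = (1 + cos(6*s))/2.
An antiderivative is F(s) = s/2 + sin(6*s)/12.
Then F(pi) - F(-pi) = (pi/2) - (-pi/2) = pi.

pi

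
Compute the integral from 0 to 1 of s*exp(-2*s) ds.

(-3 + exp(2))*exp(-2)/4

Integrate by parts once (u = s, dv = exp(-2*s) ds).
An antiderivative is F(s) = (-2*s - 1)*exp(-2*s)/4.
Then F(1) - F(0) = (-3*exp(-2)/4) - (-1/4) = (-3 + exp(2))*exp(-2)/4.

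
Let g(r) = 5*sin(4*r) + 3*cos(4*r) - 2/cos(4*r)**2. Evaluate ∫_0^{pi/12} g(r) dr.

5/8 - sqrt(3)/8

An antiderivative is F(r) = 3*sin(4*r)/4 - 5*cos(4*r)/4 - tan(4*r)/2.
Then F(pi/12) - F(0) = (-5/8 - sqrt(3)/8) - (-5/4) = 5/8 - sqrt(3)/8.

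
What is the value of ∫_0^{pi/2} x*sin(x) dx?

Integrate by parts once (u = x, dv = sin(x) dx).
An antiderivative is F(x) = -x*cos(x) + sin(x).
Then F(pi/2) - F(0) = (1) - (0) = 1.

1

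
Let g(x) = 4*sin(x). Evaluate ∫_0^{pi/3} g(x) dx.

An antiderivative is F(x) = -4*cos(x).
Then F(pi/3) - F(0) = (-2) - (-4) = 2.

2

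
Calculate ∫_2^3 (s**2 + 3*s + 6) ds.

By the power rule, an antiderivative is F(s) = s**3/3 + 3*s**2/2 + 6*s.
Then F(3) - F(2) = (81/2) - (62/3) = 119/6.

119/6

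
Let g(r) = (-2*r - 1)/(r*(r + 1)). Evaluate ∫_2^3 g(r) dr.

Factor the denominator: r**2 + r = (r + 1)r.
Partial fractions: (-2*r - 1)/(r*(r + 1)) = -1/(r + 1) - 1/r.
An antiderivative is F(r) = -log(r) - log(r + 1).
Then F(3) - F(2) = (-log(12)) - (-log(6)) = -log(2).

-log(2)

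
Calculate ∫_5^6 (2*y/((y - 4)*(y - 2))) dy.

log(9)

Factor the denominator: y**2 - 6*y + 8 = (y - 2)(y - 4).
Partial fractions: 2*y/((y - 4)*(y - 2)) = -2/(y - 2) + 4/(y - 4).
An antiderivative is F(y) = 4*log(y - 4) - 2*log(y - 2).
Then F(6) - F(5) = (0) - (-log(9)) = log(9).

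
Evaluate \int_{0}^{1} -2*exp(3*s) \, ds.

2/3 - 2*exp(3)/3

An antiderivative is F(s) = -2*exp(3*s)/3.
Then F(1) - F(0) = (-2*exp(3)/3) - (-2/3) = 2/3 - 2*exp(3)/3.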